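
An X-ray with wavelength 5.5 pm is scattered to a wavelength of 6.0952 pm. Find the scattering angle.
41.00°

First find the wavelength shift:
Δλ = λ' - λ = 6.0952 - 5.5 = 0.5952 pm

Using Δλ = λ_C(1 - cos θ), with λ_C = h/(m_e·c) ≈ 2.42631024 pm:
cos θ = 1 - Δλ/λ_C
cos θ = 1 - 0.5952/2.42631024
cos θ = 0.754689

θ = arccos(0.754689)
θ = 41.00°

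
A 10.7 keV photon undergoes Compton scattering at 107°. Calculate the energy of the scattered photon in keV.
10.4181 keV

First convert energy to wavelength:
λ = hc/E, with hc ≈ 1239.842 keV·pm (i.e. 1239.842 eV·nm)

For E = 10.7 keV = 10700 eV:
λ = 1239.842 keV·pm / 10.7 keV
λ = 115.8731 pm

Calculate the Compton shift:
Δλ = λ_C(1 - cos(107°)) = 2.4263 × 1.2924
Δλ = 3.1357 pm

Final wavelength:
λ' = 115.8731 + 3.1357 = 119.0088 pm

Final energy:
E' = hc/λ' = 1239.842 / 119.0088 = 10.4181 keV

(Intermediate values are shown rounded; full precision is carried through to the final answer.)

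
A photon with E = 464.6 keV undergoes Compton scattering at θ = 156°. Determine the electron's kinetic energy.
295.0252 keV

By energy conservation: K_e = E_initial - E_final

First find the scattered photon energy:
Initial wavelength: λ = hc/E = 2.6686 pm
Compton shift: Δλ = λ_C(1 - cos(156°)) = 4.6429 pm
Final wavelength: λ' = 2.6686 + 4.6429 = 7.3115 pm
Final photon energy: E' = hc/λ' = 169.5748 keV

Electron kinetic energy:
K_e = E - E' = 464.6000 - 169.5748 = 295.0252 keV

(Intermediate values are shown rounded; full precision is carried through to the final answer.)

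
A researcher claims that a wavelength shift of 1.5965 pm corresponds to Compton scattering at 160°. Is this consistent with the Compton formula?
No, inconsistent

Calculate the expected shift for θ = 160°:

Δλ_expected = λ_C(1 - cos(160°))
Δλ_expected = 2.4263 × (1 - cos(160°))
Δλ_expected = 2.4263 × 1.9397
Δλ_expected = 4.7063 pm

Given shift: 1.5965 pm
Expected shift: 4.7063 pm
Difference: 3.1098 pm

The values do not match. The given shift corresponds to θ ≈ 70.0°, not 160°.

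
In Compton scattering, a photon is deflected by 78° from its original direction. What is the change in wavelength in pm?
1.9219 pm

Using the Compton scattering formula:
Δλ = λ_C(1 - cos θ)

where λ_C = h/(m_e·c) ≈ 2.4263 pm is the Compton wavelength of an electron.

For θ = 78°:
cos(78°) = 0.2079
1 - cos(78°) = 0.7921

Δλ = 2.4263 × 0.7921
Δλ = 1.9219 pm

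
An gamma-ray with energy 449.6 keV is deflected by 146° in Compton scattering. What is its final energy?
172.3087 keV

First convert energy to wavelength:
λ = hc/E, with hc ≈ 1239.842 keV·pm (i.e. 1239.842 eV·nm)

For E = 449.6 keV = 449600 eV:
λ = 1239.842 keV·pm / 449.6 keV
λ = 2.7577 pm

Calculate the Compton shift:
Δλ = λ_C(1 - cos(146°)) = 2.4263 × 1.8290
Δλ = 4.4378 pm

Final wavelength:
λ' = 2.7577 + 4.4378 = 7.1955 pm

Final energy:
E' = hc/λ' = 1239.842 / 7.1955 = 172.3087 keV

(Intermediate values are shown rounded; full precision is carried through to the final answer.)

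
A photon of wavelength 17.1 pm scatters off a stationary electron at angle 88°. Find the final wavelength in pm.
19.4416 pm

Using the Compton scattering formula:
λ' = λ + Δλ = λ + λ_C(1 - cos θ)

Given:
- Initial wavelength λ = 17.1 pm
- Scattering angle θ = 88°
- Compton wavelength λ_C ≈ 2.4263 pm

Calculate the shift:
Δλ = 2.4263 × (1 - cos(88°))
Δλ = 2.4263 × 0.9651
Δλ = 2.3416 pm

Final wavelength:
λ' = 17.1 + 2.3416 = 19.4416 pm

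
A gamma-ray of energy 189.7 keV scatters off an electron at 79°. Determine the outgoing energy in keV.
145.8783 keV

First convert energy to wavelength:
λ = hc/E, with hc ≈ 1239.842 keV·pm (i.e. 1239.842 eV·nm)

For E = 189.7 keV = 189700 eV:
λ = 1239.842 keV·pm / 189.7 keV
λ = 6.5358 pm

Calculate the Compton shift:
Δλ = λ_C(1 - cos(79°)) = 2.4263 × 0.8092
Δλ = 1.9633 pm

Final wavelength:
λ' = 6.5358 + 1.9633 = 8.4992 pm

Final energy:
E' = hc/λ' = 1239.842 / 8.4992 = 145.8783 keV

(Intermediate values are shown rounded; full precision is carried through to the final answer.)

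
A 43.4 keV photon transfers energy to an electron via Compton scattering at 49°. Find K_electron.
1.2318 keV

By energy conservation: K_e = E_initial - E_final

First find the scattered photon energy:
Initial wavelength: λ = hc/E = 28.5678 pm
Compton shift: Δλ = λ_C(1 - cos(49°)) = 0.8345 pm
Final wavelength: λ' = 28.5678 + 0.8345 = 29.4023 pm
Final photon energy: E' = hc/λ' = 42.1682 keV

Electron kinetic energy:
K_e = E - E' = 43.4000 - 42.1682 = 1.2318 keV

(Intermediate values are shown rounded; full precision is carried through to the final answer.)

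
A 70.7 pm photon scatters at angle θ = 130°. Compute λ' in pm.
74.6859 pm

Using the Compton scattering formula:
λ' = λ + Δλ = λ + λ_C(1 - cos θ)

Given:
- Initial wavelength λ = 70.7 pm
- Scattering angle θ = 130°
- Compton wavelength λ_C ≈ 2.4263 pm

Calculate the shift:
Δλ = 2.4263 × (1 - cos(130°))
Δλ = 2.4263 × 1.6428
Δλ = 3.9859 pm

Final wavelength:
λ' = 70.7 + 3.9859 = 74.6859 pm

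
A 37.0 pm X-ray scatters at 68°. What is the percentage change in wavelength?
4.1011%

Calculate the Compton shift:
Δλ = λ_C(1 - cos(68°))
Δλ = 2.4263 × (1 - cos(68°))
Δλ = 2.4263 × 0.6254
Δλ = 1.5174 pm

Percentage change:
(Δλ/λ₀) × 100 = (1.5174/37.0) × 100
= 4.1011%

(Intermediate values are shown rounded; full precision is carried through to the final answer.)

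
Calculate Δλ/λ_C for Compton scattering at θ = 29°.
0.1254 λ_C

The Compton shift formula is:
Δλ = λ_C(1 - cos θ)

Dividing both sides by λ_C:
Δλ/λ_C = 1 - cos θ

For θ = 29°:
Δλ/λ_C = 1 - cos(29°)
Δλ/λ_C = 1 - 0.8746
Δλ/λ_C = 0.1254

This means the shift is 0.1254 × λ_C = 0.3042 pm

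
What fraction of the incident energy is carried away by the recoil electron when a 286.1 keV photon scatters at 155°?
0.5163 (or 51.63%)

Calculate initial and final photon energies:

Initial: E₀ = 286.1 keV → λ₀ = 4.3336 pm
Compton shift: Δλ = 4.6253 pm
Final wavelength: λ' = 8.9589 pm
Final energy: E' = 138.3924 keV

Fractional energy loss:
(E₀ - E')/E₀ = (286.1000 - 138.3924)/286.1000
= 147.7076/286.1000
= 0.5163
= 51.63%

(Intermediate values are shown rounded; full precision is carried through to the final answer.)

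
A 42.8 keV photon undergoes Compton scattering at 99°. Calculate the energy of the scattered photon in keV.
39.0205 keV

First convert energy to wavelength:
λ = hc/E, with hc ≈ 1239.842 keV·pm (i.e. 1239.842 eV·nm)

For E = 42.8 keV = 42800 eV:
λ = 1239.842 keV·pm / 42.8 keV
λ = 28.9683 pm

Calculate the Compton shift:
Δλ = λ_C(1 - cos(99°)) = 2.4263 × 1.1564
Δλ = 2.8059 pm

Final wavelength:
λ' = 28.9683 + 2.8059 = 31.7741 pm

Final energy:
E' = hc/λ' = 1239.842 / 31.7741 = 39.0205 keV

(Intermediate values are shown rounded; full precision is carried through to the final answer.)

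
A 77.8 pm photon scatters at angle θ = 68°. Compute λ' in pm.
79.3174 pm

Using the Compton scattering formula:
λ' = λ + Δλ = λ + λ_C(1 - cos θ)

Given:
- Initial wavelength λ = 77.8 pm
- Scattering angle θ = 68°
- Compton wavelength λ_C ≈ 2.4263 pm

Calculate the shift:
Δλ = 2.4263 × (1 - cos(68°))
Δλ = 2.4263 × 0.6254
Δλ = 1.5174 pm

Final wavelength:
λ' = 77.8 + 1.5174 = 79.3174 pm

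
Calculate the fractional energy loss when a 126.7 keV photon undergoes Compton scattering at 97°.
0.2176 (or 21.76%)

Calculate initial and final photon energies:

Initial: E₀ = 126.7 keV → λ₀ = 9.7857 pm
Compton shift: Δλ = 2.7220 pm
Final wavelength: λ' = 12.5077 pm
Final energy: E' = 99.1267 keV

Fractional energy loss:
(E₀ - E')/E₀ = (126.7000 - 99.1267)/126.7000
= 27.5733/126.7000
= 0.2176
= 21.76%

(Intermediate values are shown rounded; full precision is carried through to the final answer.)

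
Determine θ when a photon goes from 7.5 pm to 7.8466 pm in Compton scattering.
31.00°

First find the wavelength shift:
Δλ = λ' - λ = 7.8466 - 7.5 = 0.3466 pm

Using Δλ = λ_C(1 - cos θ), with λ_C = h/(m_e·c) ≈ 2.42631024 pm:
cos θ = 1 - Δλ/λ_C
cos θ = 1 - 0.3466/2.42631024
cos θ = 0.857149

θ = arccos(0.857149)
θ = 31.00°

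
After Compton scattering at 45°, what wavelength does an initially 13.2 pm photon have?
13.9106 pm

Using the Compton formula: λ' = λ + λ_C(1 − cos θ)

For θ = 45°, cos θ = √2/2 (exact) ≈ 0.7071, so:
1 − cos 45° = 1 − (√2/2) ≈ 0.2929

Δλ = λ_C × 0.2929 = 2.4263 × 0.2929 = 0.7106 pm

λ' = 13.2 + 0.7106 = 13.9106 pm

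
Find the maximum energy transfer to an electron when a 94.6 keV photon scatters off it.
25.5618 keV

Maximum energy transfer occurs at θ = 180° (backscattering).

Initial photon: E₀ = 94.6 keV → λ₀ = 13.1062 pm

Maximum Compton shift (at 180°):
Δλ_max = 2λ_C = 2 × 2.4263 = 4.8526 pm

Final wavelength:
λ' = 13.1062 + 4.8526 = 17.9588 pm

Minimum photon energy (maximum energy to electron):
E'_min = hc/λ' = 69.0382 keV

Maximum electron kinetic energy:
K_max = E₀ - E'_min = 94.6000 - 69.0382 = 25.5618 keV

(Intermediate values are shown rounded; full precision is carried through to the final answer.)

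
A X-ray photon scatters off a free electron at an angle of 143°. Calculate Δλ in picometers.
4.3640 pm

Using the Compton scattering formula:
Δλ = λ_C(1 - cos θ)

where λ_C = h/(m_e·c) ≈ 2.4263 pm is the Compton wavelength of an electron.

For θ = 143°:
cos(143°) = -0.7986
1 - cos(143°) = 1.7986

Δλ = 2.4263 × 1.7986
Δλ = 4.3640 pm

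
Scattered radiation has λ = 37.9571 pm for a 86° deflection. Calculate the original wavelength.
35.7000 pm

From λ' = λ + Δλ, we have λ = λ' - Δλ

First calculate the Compton shift:
Δλ = λ_C(1 - cos θ)
Δλ = 2.4263 × (1 - cos(86°))
Δλ = 2.4263 × 0.9302
Δλ = 2.2571 pm

Initial wavelength:
λ = λ' - Δλ
λ = 37.9571 - 2.2571
λ = 35.7000 pm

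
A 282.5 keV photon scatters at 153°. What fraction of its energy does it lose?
0.5111 (or 51.11%)

Calculate initial and final photon energies:

Initial: E₀ = 282.5 keV → λ₀ = 4.3888 pm
Compton shift: Δλ = 4.5882 pm
Final wavelength: λ' = 8.9770 pm
Final energy: E' = 138.1133 keV

Fractional energy loss:
(E₀ - E')/E₀ = (282.5000 - 138.1133)/282.5000
= 144.3867/282.5000
= 0.5111
= 51.11%

(Intermediate values are shown rounded; full precision is carried through to the final answer.)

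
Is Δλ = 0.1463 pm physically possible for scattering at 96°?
No, inconsistent

Calculate the expected shift for θ = 96°:

Δλ_expected = λ_C(1 - cos(96°))
Δλ_expected = 2.4263 × (1 - cos(96°))
Δλ_expected = 2.4263 × 1.1045
Δλ_expected = 2.6799 pm

Given shift: 0.1463 pm
Expected shift: 2.6799 pm
Difference: 2.5336 pm

The values do not match. The given shift corresponds to θ ≈ 20.0°, not 96°.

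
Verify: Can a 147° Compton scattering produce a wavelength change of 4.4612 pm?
Yes, consistent

Calculate the expected shift for θ = 147°:

Δλ_expected = λ_C(1 - cos(147°))
Δλ_expected = 2.4263 × (1 - cos(147°))
Δλ_expected = 2.4263 × 1.8387
Δλ_expected = 4.4612 pm

Given shift: 4.4612 pm
Expected shift: 4.4612 pm
Difference: 0.0000 pm

The values match. This is consistent with Compton scattering at the stated angle.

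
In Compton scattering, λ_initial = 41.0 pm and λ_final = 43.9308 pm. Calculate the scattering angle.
102.00°

First find the wavelength shift:
Δλ = λ' - λ = 43.9308 - 41.0 = 2.9308 pm

Using Δλ = λ_C(1 - cos θ), with λ_C = h/(m_e·c) ≈ 2.42631024 pm:
cos θ = 1 - Δλ/λ_C
cos θ = 1 - 2.9308/2.42631024
cos θ = -0.207925

θ = arccos(-0.207925)
θ = 102.00°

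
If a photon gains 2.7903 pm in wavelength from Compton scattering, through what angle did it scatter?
98.63°

From the Compton formula Δλ = λ_C(1 - cos θ), we can solve for θ:

cos θ = 1 - Δλ/λ_C

Given:
- Δλ = 2.7903 pm
- λ_C = h/(m_e·c) ≈ 2.42631024 pm

cos θ = 1 - 2.7903/2.42631024
cos θ = 1 - 1.150018
cos θ = -0.150018

θ = arccos(-0.150018)
θ = 98.63°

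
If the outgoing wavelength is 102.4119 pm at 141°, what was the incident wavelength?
98.1000 pm

From λ' = λ + Δλ, we have λ = λ' - Δλ

First calculate the Compton shift:
Δλ = λ_C(1 - cos θ)
Δλ = 2.4263 × (1 - cos(141°))
Δλ = 2.4263 × 1.7771
Δλ = 4.3119 pm

Initial wavelength:
λ = λ' - Δλ
λ = 102.4119 - 4.3119
λ = 98.1000 pm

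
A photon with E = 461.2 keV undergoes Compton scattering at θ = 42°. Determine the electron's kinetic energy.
86.7957 keV

By energy conservation: K_e = E_initial - E_final

First find the scattered photon energy:
Initial wavelength: λ = hc/E = 2.6883 pm
Compton shift: Δλ = λ_C(1 - cos(42°)) = 0.6232 pm
Final wavelength: λ' = 2.6883 + 0.6232 = 3.3115 pm
Final photon energy: E' = hc/λ' = 374.4043 keV

Electron kinetic energy:
K_e = E - E' = 461.2000 - 374.4043 = 86.7957 keV

(Intermediate values are shown rounded; full precision is carried through to the final answer.)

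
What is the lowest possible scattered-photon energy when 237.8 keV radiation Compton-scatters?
123.1661 keV (at θ = 180°)

The scattered photon has minimum energy when its wavelength is maximum, i.e., when the Compton shift Δλ = λ_C(1 − cos θ) is maximum. This occurs at θ = 180° (backscattering), giving Δλ_max = 2λ_C = 4.8526 pm.

Initial wavelength: λ₀ = hc/E₀ = 5.2138 pm
Maximum final wavelength: λ'_max = λ₀ + 2λ_C = 5.2138 + 4.8526 = 10.0664 pm
Minimum final energy: E'_min = hc/λ'_max = 123.1661 keV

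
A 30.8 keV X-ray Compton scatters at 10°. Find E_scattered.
30.7718 keV

First convert energy to wavelength:
λ = hc/E, with hc ≈ 1239.842 keV·pm (i.e. 1239.842 eV·nm)

For E = 30.8 keV = 30800 eV:
λ = 1239.842 keV·pm / 30.8 keV
λ = 40.2546 pm

Calculate the Compton shift:
Δλ = λ_C(1 - cos(10°)) = 2.4263 × 0.0152
Δλ = 0.0369 pm

Final wavelength:
λ' = 40.2546 + 0.0369 = 40.2915 pm

Final energy:
E' = hc/λ' = 1239.842 / 40.2915 = 30.7718 keV

(Intermediate values are shown rounded; full precision is carried through to the final answer.)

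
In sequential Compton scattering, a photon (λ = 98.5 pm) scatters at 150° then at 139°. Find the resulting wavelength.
107.2850 pm

Apply Compton shift twice:

First scattering at θ₁ = 150°:
Δλ₁ = λ_C(1 - cos(150°))
Δλ₁ = 2.4263 × 1.8660
Δλ₁ = 4.5276 pm

After first scattering:
λ₁ = 98.5 + 4.5276 = 103.0276 pm

Second scattering at θ₂ = 139°:
Δλ₂ = λ_C(1 - cos(139°))
Δλ₂ = 2.4263 × 1.7547
Δλ₂ = 4.2575 pm

Final wavelength:
λ₂ = 103.0276 + 4.2575 = 107.2850 pm

Total shift: Δλ_total = 4.5276 + 4.2575 = 8.7850 pm

(Intermediate values are shown rounded; full precision is carried through to the final answer.)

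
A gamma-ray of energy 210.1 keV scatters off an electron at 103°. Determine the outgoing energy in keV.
139.7271 keV

First convert energy to wavelength:
λ = hc/E, with hc ≈ 1239.842 keV·pm (i.e. 1239.842 eV·nm)

For E = 210.1 keV = 210100 eV:
λ = 1239.842 keV·pm / 210.1 keV
λ = 5.9012 pm

Calculate the Compton shift:
Δλ = λ_C(1 - cos(103°)) = 2.4263 × 1.2250
Δλ = 2.9721 pm

Final wavelength:
λ' = 5.9012 + 2.9721 = 8.8733 pm

Final energy:
E' = hc/λ' = 1239.842 / 8.8733 = 139.7271 keV

(Intermediate values are shown rounded; full precision is carried through to the final answer.)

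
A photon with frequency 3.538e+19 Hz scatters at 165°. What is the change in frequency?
1.274e+19 Hz (decrease)

Convert frequency to wavelength (c = 299792458 m/s):
λ₀ = c/f₀ = 299792458/3.538e+19 = 8.4735008e-12 m = 8.4735 pm

Calculate Compton shift:
Δλ = λ_C(1 - cos(165°)) = 4.7699 pm

Final wavelength:
λ' = λ₀ + Δλ = 8.4735 + 4.7699 = 13.2434 pm

Final frequency:
f' = c/λ' = 299792458/1.3243447e-11 = 2.2637042e+19 Hz

Frequency shift (decrease):
Δf = f₀ - f' = 3.538e+19 - 2.2637042e+19 = 1.274e+19 Hz

(Intermediate values are shown rounded; full precision is carried through to the final answer.)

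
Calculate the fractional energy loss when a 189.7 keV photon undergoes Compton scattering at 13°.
0.0094 (or 0.94%)

Calculate initial and final photon energies:

Initial: E₀ = 189.7 keV → λ₀ = 6.5358 pm
Compton shift: Δλ = 0.0622 pm
Final wavelength: λ' = 6.5980 pm
Final energy: E' = 187.9121 keV

Fractional energy loss:
(E₀ - E')/E₀ = (189.7000 - 187.9121)/189.7000
= 1.7879/189.7000
= 0.0094
= 0.94%

(Intermediate values are shown rounded; full precision is carried through to the final answer.)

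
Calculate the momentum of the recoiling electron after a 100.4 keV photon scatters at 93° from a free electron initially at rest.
7.1454e-23 kg·m/s

The electron is initially at rest, so by conservation of momentum:
p⃗_e = p⃗₀ − p⃗'  (incident photon momentum minus scattered photon momentum)

Photon momentum magnitudes (p = h/λ = E/c):
λ₀ = hc/E₀ = 12.3490 pm → p₀ = h/λ₀ = 5.3657e-23 kg·m/s
Δλ = λ_C(1 − cos 93°) = 2.5533 pm
λ' = 14.9023 pm → p' = h/λ' = 4.4463e-23 kg·m/s

The scattered photon makes angle θ = 93° with the incident direction, so by the law of cosines:
|p⃗_e|² = p₀² + p'² − 2p₀p'cos θ
|p⃗_e|² = (5.3657e-23)² + (4.4463e-23)² − 2·5.3657e-23·4.4463e-23·cos(93°)
|p⃗_e| = 7.1454e-23 kg·m/s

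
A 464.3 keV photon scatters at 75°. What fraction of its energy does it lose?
0.4024 (or 40.24%)

Calculate initial and final photon energies:

Initial: E₀ = 464.3 keV → λ₀ = 2.6703 pm
Compton shift: Δλ = 1.7983 pm
Final wavelength: λ' = 4.4687 pm
Final energy: E' = 277.4514 keV

Fractional energy loss:
(E₀ - E')/E₀ = (464.3000 - 277.4514)/464.3000
= 186.8486/464.3000
= 0.4024
= 40.24%

(Intermediate values are shown rounded; full precision is carried through to the final answer.)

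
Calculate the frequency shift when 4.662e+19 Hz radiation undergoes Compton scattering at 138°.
1.850e+19 Hz (decrease)

Convert frequency to wavelength (c = 299792458 m/s):
λ₀ = c/f₀ = 299792458/4.662e+19 = 6.4305547e-12 m = 6.4306 pm

Calculate Compton shift:
Δλ = λ_C(1 - cos(138°)) = 4.2294 pm

Final wavelength:
λ' = λ₀ + Δλ = 6.4306 + 4.2294 = 10.6600 pm

Final frequency:
f' = c/λ' = 299792458/1.0659965e-11 = 2.8123213e+19 Hz

Frequency shift (decrease):
Δf = f₀ - f' = 4.662e+19 - 2.8123213e+19 = 1.850e+19 Hz

(Intermediate values are shown rounded; full precision is carried through to the final answer.)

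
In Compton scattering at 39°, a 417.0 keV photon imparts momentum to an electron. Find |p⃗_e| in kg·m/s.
1.4109e-22 kg·m/s

The electron is initially at rest, so by conservation of momentum:
p⃗_e = p⃗₀ − p⃗'  (incident photon momentum minus scattered photon momentum)

Photon momentum magnitudes (p = h/λ = E/c):
λ₀ = hc/E₀ = 2.9732 pm → p₀ = h/λ₀ = 2.2286e-22 kg·m/s
Δλ = λ_C(1 − cos 39°) = 0.5407 pm
λ' = 3.5140 pm → p' = h/λ' = 1.8856e-22 kg·m/s

The scattered photon makes angle θ = 39° with the incident direction, so by the law of cosines:
|p⃗_e|² = p₀² + p'² − 2p₀p'cos θ
|p⃗_e|² = (2.2286e-22)² + (1.8856e-22)² − 2·2.2286e-22·1.8856e-22·cos(39°)
|p⃗_e| = 1.4109e-22 kg·m/s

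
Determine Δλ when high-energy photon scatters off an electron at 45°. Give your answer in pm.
0.7106 pm

Using the Compton scattering formula:
Δλ = λ_C(1 - cos θ)

where λ_C = h/(m_e·c) ≈ 2.4263 pm is the Compton wavelength of an electron.

For θ = 45°:
cos(45°) = 0.7071
1 - cos(45°) = 0.2929

Δλ = 2.4263 × 0.2929
Δλ = 0.7106 pm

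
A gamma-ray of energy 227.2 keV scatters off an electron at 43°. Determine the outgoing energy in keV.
202.9577 keV

First convert energy to wavelength:
λ = hc/E, with hc ≈ 1239.842 keV·pm (i.e. 1239.842 eV·nm)

For E = 227.2 keV = 227200 eV:
λ = 1239.842 keV·pm / 227.2 keV
λ = 5.4571 pm

Calculate the Compton shift:
Δλ = λ_C(1 - cos(43°)) = 2.4263 × 0.2686
Δλ = 0.6518 pm

Final wavelength:
λ' = 5.4571 + 0.6518 = 6.1089 pm

Final energy:
E' = hc/λ' = 1239.842 / 6.1089 = 202.9577 keV

(Intermediate values are shown rounded; full precision is carried through to the final answer.)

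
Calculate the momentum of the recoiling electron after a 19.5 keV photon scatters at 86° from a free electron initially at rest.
1.3973e-23 kg·m/s

The electron is initially at rest, so by conservation of momentum:
p⃗_e = p⃗₀ − p⃗'  (incident photon momentum minus scattered photon momentum)

Photon momentum magnitudes (p = h/λ = E/c):
λ₀ = hc/E₀ = 63.5816 pm → p₀ = h/λ₀ = 1.0421e-23 kg·m/s
Δλ = λ_C(1 − cos 86°) = 2.2571 pm
λ' = 65.8387 pm → p' = h/λ' = 1.0064e-23 kg·m/s

The scattered photon makes angle θ = 86° with the incident direction, so by the law of cosines:
|p⃗_e|² = p₀² + p'² − 2p₀p'cos θ
|p⃗_e|² = (1.0421e-23)² + (1.0064e-23)² − 2·1.0421e-23·1.0064e-23·cos(86°)
|p⃗_e| = 1.3973e-23 kg·m/s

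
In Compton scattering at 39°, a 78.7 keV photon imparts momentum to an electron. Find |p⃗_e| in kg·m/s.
2.7645e-23 kg·m/s

The electron is initially at rest, so by conservation of momentum:
p⃗_e = p⃗₀ − p⃗'  (incident photon momentum minus scattered photon momentum)

Photon momentum magnitudes (p = h/λ = E/c):
λ₀ = hc/E₀ = 15.7540 pm → p₀ = h/λ₀ = 4.2060e-23 kg·m/s
Δλ = λ_C(1 − cos 39°) = 0.5407 pm
λ' = 16.2947 pm → p' = h/λ' = 4.0664e-23 kg·m/s

The scattered photon makes angle θ = 39° with the incident direction, so by the law of cosines:
|p⃗_e|² = p₀² + p'² − 2p₀p'cos θ
|p⃗_e|² = (4.2060e-23)² + (4.0664e-23)² − 2·4.2060e-23·4.0664e-23·cos(39°)
|p⃗_e| = 2.7645e-23 kg·m/s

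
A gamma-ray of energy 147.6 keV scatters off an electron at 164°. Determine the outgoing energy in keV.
94.2226 keV

First convert energy to wavelength:
λ = hc/E, with hc ≈ 1239.842 keV·pm (i.e. 1239.842 eV·nm)

For E = 147.6 keV = 147600 eV:
λ = 1239.842 keV·pm / 147.6 keV
λ = 8.4000 pm

Calculate the Compton shift:
Δλ = λ_C(1 - cos(164°)) = 2.4263 × 1.9613
Δλ = 4.7586 pm

Final wavelength:
λ' = 8.4000 + 4.7586 = 13.1586 pm

Final energy:
E' = hc/λ' = 1239.842 / 13.1586 = 94.2226 keV

(Intermediate values are shown rounded; full precision is carried through to the final answer.)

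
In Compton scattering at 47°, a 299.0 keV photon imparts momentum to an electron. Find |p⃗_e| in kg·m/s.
1.1967e-22 kg·m/s

The electron is initially at rest, so by conservation of momentum:
p⃗_e = p⃗₀ − p⃗'  (incident photon momentum minus scattered photon momentum)

Photon momentum magnitudes (p = h/λ = E/c):
λ₀ = hc/E₀ = 4.1466 pm → p₀ = h/λ₀ = 1.5979e-22 kg·m/s
Δλ = λ_C(1 − cos 47°) = 0.7716 pm
λ' = 4.9182 pm → p' = h/λ' = 1.3473e-22 kg·m/s

The scattered photon makes angle θ = 47° with the incident direction, so by the law of cosines:
|p⃗_e|² = p₀² + p'² − 2p₀p'cos θ
|p⃗_e|² = (1.5979e-22)² + (1.3473e-22)² − 2·1.5979e-22·1.3473e-22·cos(47°)
|p⃗_e| = 1.1967e-22 kg·m/s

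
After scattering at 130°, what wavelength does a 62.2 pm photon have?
66.1859 pm

Using the Compton scattering formula:
λ' = λ + Δλ = λ + λ_C(1 - cos θ)

Given:
- Initial wavelength λ = 62.2 pm
- Scattering angle θ = 130°
- Compton wavelength λ_C ≈ 2.4263 pm

Calculate the shift:
Δλ = 2.4263 × (1 - cos(130°))
Δλ = 2.4263 × 1.6428
Δλ = 3.9859 pm

Final wavelength:
λ' = 62.2 + 3.9859 = 66.1859 pm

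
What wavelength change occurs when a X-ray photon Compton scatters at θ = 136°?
4.1717 pm

Using the Compton scattering formula:
Δλ = λ_C(1 - cos θ)

where λ_C = h/(m_e·c) ≈ 2.4263 pm is the Compton wavelength of an electron.

For θ = 136°:
cos(136°) = -0.7193
1 - cos(136°) = 1.7193

Δλ = 2.4263 × 1.7193
Δλ = 4.1717 pm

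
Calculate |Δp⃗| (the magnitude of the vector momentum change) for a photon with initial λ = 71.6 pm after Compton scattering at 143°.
1.7049e-23 kg·m/s

Photon momentum magnitude is p = h/λ.

Initial momentum:
p₀ = h/λ = 6.6261e-34/7.1600e-11 = 9.2543e-24 kg·m/s

After scattering:
λ' = λ + Δλ = 71.6 + 4.3640 = 75.9640 pm
p' = h/λ' = 6.6261e-34/7.5964e-11 = 8.7226e-24 kg·m/s

Momentum is a vector; the scattered photon's direction makes angle θ = 143° with the incident direction. The magnitude of the vector change Δp⃗ = p⃗₀ − p⃗' is found from the law of cosines:
|Δp⃗|² = p₀² + p'² − 2p₀p'cos θ
|Δp⃗|² = (9.2543e-24)² + (8.7226e-24)² − 2·9.2543e-24·8.7226e-24·cos(143°)
|Δp⃗| = 1.7049e-23 kg·m/s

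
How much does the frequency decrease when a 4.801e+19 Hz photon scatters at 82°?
1.203e+19 Hz (decrease)

Convert frequency to wavelength (c = 299792458 m/s):
λ₀ = c/f₀ = 299792458/4.801e+19 = 6.2443753e-12 m = 6.2444 pm

Calculate Compton shift:
Δλ = λ_C(1 - cos(82°)) = 2.0886 pm

Final wavelength:
λ' = λ₀ + Δλ = 6.2444 + 2.0886 = 8.3330 pm

Final frequency:
f' = c/λ' = 299792458/8.3330084e-12 = 3.5976498e+19 Hz

Frequency shift (decrease):
Δf = f₀ - f' = 4.801e+19 - 3.5976498e+19 = 1.203e+19 Hz

(Intermediate values are shown rounded; full precision is carried through to the final answer.)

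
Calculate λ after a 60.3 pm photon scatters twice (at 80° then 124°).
66.0881 pm

Apply Compton shift twice:

First scattering at θ₁ = 80°:
Δλ₁ = λ_C(1 - cos(80°))
Δλ₁ = 2.4263 × 0.8264
Δλ₁ = 2.0050 pm

After first scattering:
λ₁ = 60.3 + 2.0050 = 62.3050 pm

Second scattering at θ₂ = 124°:
Δλ₂ = λ_C(1 - cos(124°))
Δλ₂ = 2.4263 × 1.5592
Δλ₂ = 3.7831 pm

Final wavelength:
λ₂ = 62.3050 + 3.7831 = 66.0881 pm

Total shift: Δλ_total = 2.0050 + 3.7831 = 5.7881 pm

(Intermediate values are shown rounded; full precision is carried through to the final answer.)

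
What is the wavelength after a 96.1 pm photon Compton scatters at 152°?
100.6686 pm

Using the Compton scattering formula:
λ' = λ + Δλ = λ + λ_C(1 - cos θ)

Given:
- Initial wavelength λ = 96.1 pm
- Scattering angle θ = 152°
- Compton wavelength λ_C ≈ 2.4263 pm

Calculate the shift:
Δλ = 2.4263 × (1 - cos(152°))
Δλ = 2.4263 × 1.8829
Δλ = 4.5686 pm

Final wavelength:
λ' = 96.1 + 4.5686 = 100.6686 pm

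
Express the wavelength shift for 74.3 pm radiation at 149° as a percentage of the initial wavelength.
6.0647%

Calculate the Compton shift:
Δλ = λ_C(1 - cos(149°))
Δλ = 2.4263 × (1 - cos(149°))
Δλ = 2.4263 × 1.8572
Δλ = 4.5061 pm

Percentage change:
(Δλ/λ₀) × 100 = (4.5061/74.3) × 100
= 6.0647%

(Intermediate values are shown rounded; full precision is carried through to the final answer.)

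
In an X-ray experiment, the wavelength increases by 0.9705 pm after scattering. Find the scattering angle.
53.13°

From the Compton formula Δλ = λ_C(1 - cos θ), we can solve for θ:

cos θ = 1 - Δλ/λ_C

Given:
- Δλ = 0.9705 pm
- λ_C = h/(m_e·c) ≈ 2.42631024 pm

cos θ = 1 - 0.9705/2.42631024
cos θ = 1 - 0.399990
cos θ = 0.600010

θ = arccos(0.600010)
θ = 53.13°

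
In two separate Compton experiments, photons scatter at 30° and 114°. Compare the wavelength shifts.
114° produces the larger shift by a factor of 10.500

Calculate both shifts using Δλ = λ_C(1 - cos θ):

For θ₁ = 30°:
Δλ₁ = 2.4263 × (1 - cos(30°))
Δλ₁ = 2.4263 × 0.1340
Δλ₁ = 0.3251 pm

For θ₂ = 114°:
Δλ₂ = 2.4263 × (1 - cos(114°))
Δλ₂ = 2.4263 × 1.4067
Δλ₂ = 3.4132 pm

The 114° angle produces the larger shift.
Ratio: 3.4132/0.3251 = 10.500

(Intermediate values are shown rounded; full precision is carried through to the final answer.)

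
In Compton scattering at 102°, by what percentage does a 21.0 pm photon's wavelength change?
13.9560%

Calculate the Compton shift:
Δλ = λ_C(1 - cos(102°))
Δλ = 2.4263 × (1 - cos(102°))
Δλ = 2.4263 × 1.2079
Δλ = 2.9308 pm

Percentage change:
(Δλ/λ₀) × 100 = (2.9308/21.0) × 100
= 13.9560%

(Intermediate values are shown rounded; full precision is carried through to the final answer.)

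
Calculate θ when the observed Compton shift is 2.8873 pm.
100.95°

From the Compton formula Δλ = λ_C(1 - cos θ), we can solve for θ:

cos θ = 1 - Δλ/λ_C

Given:
- Δλ = 2.8873 pm
- λ_C = h/(m_e·c) ≈ 2.42631024 pm

cos θ = 1 - 2.8873/2.42631024
cos θ = 1 - 1.189996
cos θ = -0.189996

θ = arccos(-0.189996)
θ = 100.95°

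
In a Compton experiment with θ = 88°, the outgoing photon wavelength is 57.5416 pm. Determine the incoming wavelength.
55.2000 pm

From λ' = λ + Δλ, we have λ = λ' - Δλ

First calculate the Compton shift:
Δλ = λ_C(1 - cos θ)
Δλ = 2.4263 × (1 - cos(88°))
Δλ = 2.4263 × 0.9651
Δλ = 2.3416 pm

Initial wavelength:
λ = λ' - Δλ
λ = 57.5416 - 2.3416
λ = 55.2000 pm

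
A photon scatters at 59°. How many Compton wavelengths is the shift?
0.4850 λ_C

The Compton shift formula is:
Δλ = λ_C(1 - cos θ)

Dividing both sides by λ_C:
Δλ/λ_C = 1 - cos θ

For θ = 59°:
Δλ/λ_C = 1 - cos(59°)
Δλ/λ_C = 1 - 0.5150
Δλ/λ_C = 0.4850

This means the shift is 0.4850 × λ_C = 1.1767 pm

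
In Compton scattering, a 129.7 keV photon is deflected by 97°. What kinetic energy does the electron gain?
28.7464 keV

By energy conservation: K_e = E_initial - E_final

First find the scattered photon energy:
Initial wavelength: λ = hc/E = 9.5593 pm
Compton shift: Δλ = λ_C(1 - cos(97°)) = 2.7220 pm
Final wavelength: λ' = 9.5593 + 2.7220 = 12.2813 pm
Final photon energy: E' = hc/λ' = 100.9536 keV

Electron kinetic energy:
K_e = E - E' = 129.7000 - 100.9536 = 28.7464 keV

(Intermediate values are shown rounded; full precision is carried through to the final answer.)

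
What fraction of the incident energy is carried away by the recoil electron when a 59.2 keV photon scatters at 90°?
0.1038 (or 10.38%)

Calculate initial and final photon energies:

Initial: E₀ = 59.2 keV → λ₀ = 20.9433 pm
Compton shift: Δλ = 2.4263 pm
Final wavelength: λ' = 23.3696 pm
Final energy: E' = 53.0537 keV

Fractional energy loss:
(E₀ - E')/E₀ = (59.2000 - 53.0537)/59.2000
= 6.1463/59.2000
= 0.1038
= 10.38%

(Intermediate values are shown rounded; full precision is carried through to the final answer.)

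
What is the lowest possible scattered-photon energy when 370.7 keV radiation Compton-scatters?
151.2516 keV (at θ = 180°)

The scattered photon has minimum energy when its wavelength is maximum, i.e., when the Compton shift Δλ = λ_C(1 − cos θ) is maximum. This occurs at θ = 180° (backscattering), giving Δλ_max = 2λ_C = 4.8526 pm.

Initial wavelength: λ₀ = hc/E₀ = 3.3446 pm
Maximum final wavelength: λ'_max = λ₀ + 2λ_C = 3.3446 + 4.8526 = 8.1972 pm
Minimum final energy: E'_min = hc/λ'_max = 151.2516 keV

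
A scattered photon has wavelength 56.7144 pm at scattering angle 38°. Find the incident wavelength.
56.2000 pm

From λ' = λ + Δλ, we have λ = λ' - Δλ

First calculate the Compton shift:
Δλ = λ_C(1 - cos θ)
Δλ = 2.4263 × (1 - cos(38°))
Δλ = 2.4263 × 0.2120
Δλ = 0.5144 pm

Initial wavelength:
λ = λ' - Δλ
λ = 56.7144 - 0.5144
λ = 56.2000 pm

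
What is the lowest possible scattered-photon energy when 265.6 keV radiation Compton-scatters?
130.2259 keV (at θ = 180°)

The scattered photon has minimum energy when its wavelength is maximum, i.e., when the Compton shift Δλ = λ_C(1 − cos θ) is maximum. This occurs at θ = 180° (backscattering), giving Δλ_max = 2λ_C = 4.8526 pm.

Initial wavelength: λ₀ = hc/E₀ = 4.6681 pm
Maximum final wavelength: λ'_max = λ₀ + 2λ_C = 4.6681 + 4.8526 = 9.5207 pm
Minimum final energy: E'_min = hc/λ'_max = 130.2259 keV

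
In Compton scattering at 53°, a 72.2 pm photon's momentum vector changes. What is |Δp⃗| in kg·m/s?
8.1365e-24 kg·m/s

Photon momentum magnitude is p = h/λ.

Initial momentum:
p₀ = h/λ = 6.6261e-34/7.2200e-11 = 9.1774e-24 kg·m/s

After scattering:
λ' = λ + Δλ = 72.2 + 0.9661 = 73.1661 pm
p' = h/λ' = 6.6261e-34/7.3166e-11 = 9.0562e-24 kg·m/s

Momentum is a vector; the scattered photon's direction makes angle θ = 53° with the incident direction. The magnitude of the vector change Δp⃗ = p⃗₀ − p⃗' is found from the law of cosines:
|Δp⃗|² = p₀² + p'² − 2p₀p'cos θ
|Δp⃗|² = (9.1774e-24)² + (9.0562e-24)² − 2·9.1774e-24·9.0562e-24·cos(53°)
|Δp⃗| = 8.1365e-24 kg·m/s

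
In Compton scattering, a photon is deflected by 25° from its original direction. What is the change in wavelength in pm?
0.2273 pm

Using the Compton scattering formula:
Δλ = λ_C(1 - cos θ)

where λ_C = h/(m_e·c) ≈ 2.4263 pm is the Compton wavelength of an electron.

For θ = 25°:
cos(25°) = 0.9063
1 - cos(25°) = 0.0937

Δλ = 2.4263 × 0.0937
Δλ = 0.2273 pm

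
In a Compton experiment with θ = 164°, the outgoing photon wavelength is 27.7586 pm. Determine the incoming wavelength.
23.0000 pm

From λ' = λ + Δλ, we have λ = λ' - Δλ

First calculate the Compton shift:
Δλ = λ_C(1 - cos θ)
Δλ = 2.4263 × (1 - cos(164°))
Δλ = 2.4263 × 1.9613
Δλ = 4.7586 pm

Initial wavelength:
λ = λ' - Δλ
λ = 27.7586 - 4.7586
λ = 23.0000 pm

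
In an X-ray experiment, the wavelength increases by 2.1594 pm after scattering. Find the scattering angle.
83.68°

From the Compton formula Δλ = λ_C(1 - cos θ), we can solve for θ:

cos θ = 1 - Δλ/λ_C

Given:
- Δλ = 2.1594 pm
- λ_C = h/(m_e·c) ≈ 2.42631024 pm

cos θ = 1 - 2.1594/2.42631024
cos θ = 1 - 0.889993
cos θ = 0.110007

θ = arccos(0.110007)
θ = 83.68°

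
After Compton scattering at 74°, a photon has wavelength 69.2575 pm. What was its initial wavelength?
67.5000 pm

From λ' = λ + Δλ, we have λ = λ' - Δλ

First calculate the Compton shift:
Δλ = λ_C(1 - cos θ)
Δλ = 2.4263 × (1 - cos(74°))
Δλ = 2.4263 × 0.7244
Δλ = 1.7575 pm

Initial wavelength:
λ = λ' - Δλ
λ = 69.2575 - 1.7575
λ = 67.5000 pm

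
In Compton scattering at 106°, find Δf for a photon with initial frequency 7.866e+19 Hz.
3.525e+19 Hz (decrease)

Convert frequency to wavelength (c = 299792458 m/s):
λ₀ = c/f₀ = 299792458/7.866e+19 = 3.8112441e-12 m = 3.8112 pm

Calculate Compton shift:
Δλ = λ_C(1 - cos(106°)) = 3.0951 pm

Final wavelength:
λ' = λ₀ + Δλ = 3.8112 + 3.0951 = 6.9063 pm

Final frequency:
f' = c/λ' = 299792458/6.9063360e-12 = 4.3408322e+19 Hz

Frequency shift (decrease):
Δf = f₀ - f' = 7.866e+19 - 4.3408322e+19 = 3.525e+19 Hz

(Intermediate values are shown rounded; full precision is carried through to the final answer.)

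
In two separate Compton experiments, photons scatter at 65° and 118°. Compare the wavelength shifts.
118° produces the larger shift by a factor of 2.545

Calculate both shifts using Δλ = λ_C(1 - cos θ):

For θ₁ = 65°:
Δλ₁ = 2.4263 × (1 - cos(65°))
Δλ₁ = 2.4263 × 0.5774
Δλ₁ = 1.4009 pm

For θ₂ = 118°:
Δλ₂ = 2.4263 × (1 - cos(118°))
Δλ₂ = 2.4263 × 1.4695
Δλ₂ = 3.5654 pm

The 118° angle produces the larger shift.
Ratio: 3.5654/1.4009 = 2.545

(Intermediate values are shown rounded; full precision is carried through to the final answer.)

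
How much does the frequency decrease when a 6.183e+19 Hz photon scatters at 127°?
2.751e+19 Hz (decrease)

Convert frequency to wavelength (c = 299792458 m/s):
λ₀ = c/f₀ = 299792458/6.183e+19 = 4.8486569e-12 m = 4.8487 pm

Calculate Compton shift:
Δλ = λ_C(1 - cos(127°)) = 3.8865 pm

Final wavelength:
λ' = λ₀ + Δλ = 4.8487 + 3.8865 = 8.7352 pm

Final frequency:
f' = c/λ' = 299792458/8.7351571e-12 = 3.4320214e+19 Hz

Frequency shift (decrease):
Δf = f₀ - f' = 6.183e+19 - 3.4320214e+19 = 2.751e+19 Hz

(Intermediate values are shown rounded; full precision is carried through to the final answer.)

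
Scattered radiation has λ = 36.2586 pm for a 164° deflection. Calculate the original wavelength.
31.5000 pm

From λ' = λ + Δλ, we have λ = λ' - Δλ

First calculate the Compton shift:
Δλ = λ_C(1 - cos θ)
Δλ = 2.4263 × (1 - cos(164°))
Δλ = 2.4263 × 1.9613
Δλ = 4.7586 pm

Initial wavelength:
λ = λ' - Δλ
λ = 36.2586 - 4.7586
λ = 31.5000 pm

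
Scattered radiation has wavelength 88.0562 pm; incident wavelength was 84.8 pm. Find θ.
110.00°

First find the wavelength shift:
Δλ = λ' - λ = 88.0562 - 84.8 = 3.2562 pm

Using Δλ = λ_C(1 - cos θ), with λ_C = h/(m_e·c) ≈ 2.42631024 pm:
cos θ = 1 - Δλ/λ_C
cos θ = 1 - 3.2562/2.42631024
cos θ = -0.342038

θ = arccos(-0.342038)
θ = 110.00°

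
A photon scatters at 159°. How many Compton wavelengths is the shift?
1.9336 λ_C

The Compton shift formula is:
Δλ = λ_C(1 - cos θ)

Dividing both sides by λ_C:
Δλ/λ_C = 1 - cos θ

For θ = 159°:
Δλ/λ_C = 1 - cos(159°)
Δλ/λ_C = 1 - -0.9336
Δλ/λ_C = 1.9336

This means the shift is 1.9336 × λ_C = 4.6915 pm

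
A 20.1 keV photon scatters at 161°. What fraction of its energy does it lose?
0.0711 (or 7.11%)

Calculate initial and final photon energies:

Initial: E₀ = 20.1 keV → λ₀ = 61.6837 pm
Compton shift: Δλ = 4.7204 pm
Final wavelength: λ' = 66.4041 pm
Final energy: E' = 18.6712 keV

Fractional energy loss:
(E₀ - E')/E₀ = (20.1000 - 18.6712)/20.1000
= 1.4288/20.1000
= 0.0711
= 7.11%

(Intermediate values are shown rounded; full precision is carried through to the final answer.)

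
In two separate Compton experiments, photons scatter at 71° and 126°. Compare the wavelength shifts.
126° produces the larger shift by a factor of 2.354

Calculate both shifts using Δλ = λ_C(1 - cos θ):

For θ₁ = 71°:
Δλ₁ = 2.4263 × (1 - cos(71°))
Δλ₁ = 2.4263 × 0.6744
Δλ₁ = 1.6364 pm

For θ₂ = 126°:
Δλ₂ = 2.4263 × (1 - cos(126°))
Δλ₂ = 2.4263 × 1.5878
Δλ₂ = 3.8525 pm

The 126° angle produces the larger shift.
Ratio: 3.8525/1.6364 = 2.354

(Intermediate values are shown rounded; full precision is carried through to the final answer.)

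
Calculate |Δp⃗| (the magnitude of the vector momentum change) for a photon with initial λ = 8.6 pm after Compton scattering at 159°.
1.2487e-22 kg·m/s

Photon momentum magnitude is p = h/λ.

Initial momentum:
p₀ = h/λ = 6.6261e-34/8.6000e-12 = 7.7047e-23 kg·m/s

After scattering:
λ' = λ + Δλ = 8.6 + 4.6915 = 13.2915 pm
p' = h/λ' = 6.6261e-34/1.3291e-11 = 4.9852e-23 kg·m/s

Momentum is a vector; the scattered photon's direction makes angle θ = 159° with the incident direction. The magnitude of the vector change Δp⃗ = p⃗₀ − p⃗' is found from the law of cosines:
|Δp⃗|² = p₀² + p'² − 2p₀p'cos θ
|Δp⃗|² = (7.7047e-23)² + (4.9852e-23)² − 2·7.7047e-23·4.9852e-23·cos(159°)
|Δp⃗| = 1.2487e-22 kg·m/s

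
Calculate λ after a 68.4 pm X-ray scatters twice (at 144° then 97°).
75.5112 pm

Apply Compton shift twice:

First scattering at θ₁ = 144°:
Δλ₁ = λ_C(1 - cos(144°))
Δλ₁ = 2.4263 × 1.8090
Δλ₁ = 4.3892 pm

After first scattering:
λ₁ = 68.4 + 4.3892 = 72.7892 pm

Second scattering at θ₂ = 97°:
Δλ₂ = λ_C(1 - cos(97°))
Δλ₂ = 2.4263 × 1.1219
Δλ₂ = 2.7220 pm

Final wavelength:
λ₂ = 72.7892 + 2.7220 = 75.5112 pm

Total shift: Δλ_total = 4.3892 + 2.7220 = 7.1112 pm

(Intermediate values are shown rounded; full precision is carried through to the final answer.)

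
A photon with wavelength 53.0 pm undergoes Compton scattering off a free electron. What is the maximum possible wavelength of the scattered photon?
57.8526 pm (at θ = 180°)

The Compton shift is Δλ = λ_C(1 − cos θ).

Since cos θ ranges from −1 to 1, the factor (1 − cos θ) ranges from 0 to 2; the maximum shift occurs at θ = 180° (backscattering):
Δλ_max = 2λ_C = 2 × 2.4263 pm = 4.8526 pm

Maximum scattered wavelength:
λ'_max = λ₀ + Δλ_max = 53.0 + 4.8526 = 57.8526 pm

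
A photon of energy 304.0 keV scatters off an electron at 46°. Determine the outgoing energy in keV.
257.2670 keV

First convert energy to wavelength:
λ = hc/E, with hc ≈ 1239.842 keV·pm (i.e. 1239.842 eV·nm)

For E = 304.0 keV = 304000 eV:
λ = 1239.842 keV·pm / 304.0 keV
λ = 4.0784 pm

Calculate the Compton shift:
Δλ = λ_C(1 - cos(46°)) = 2.4263 × 0.3053
Δλ = 0.7409 pm

Final wavelength:
λ' = 4.0784 + 0.7409 = 4.8193 pm

Final energy:
E' = hc/λ' = 1239.842 / 4.8193 = 257.2670 keV

(Intermediate values are shown rounded; full precision is carried through to the final answer.)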